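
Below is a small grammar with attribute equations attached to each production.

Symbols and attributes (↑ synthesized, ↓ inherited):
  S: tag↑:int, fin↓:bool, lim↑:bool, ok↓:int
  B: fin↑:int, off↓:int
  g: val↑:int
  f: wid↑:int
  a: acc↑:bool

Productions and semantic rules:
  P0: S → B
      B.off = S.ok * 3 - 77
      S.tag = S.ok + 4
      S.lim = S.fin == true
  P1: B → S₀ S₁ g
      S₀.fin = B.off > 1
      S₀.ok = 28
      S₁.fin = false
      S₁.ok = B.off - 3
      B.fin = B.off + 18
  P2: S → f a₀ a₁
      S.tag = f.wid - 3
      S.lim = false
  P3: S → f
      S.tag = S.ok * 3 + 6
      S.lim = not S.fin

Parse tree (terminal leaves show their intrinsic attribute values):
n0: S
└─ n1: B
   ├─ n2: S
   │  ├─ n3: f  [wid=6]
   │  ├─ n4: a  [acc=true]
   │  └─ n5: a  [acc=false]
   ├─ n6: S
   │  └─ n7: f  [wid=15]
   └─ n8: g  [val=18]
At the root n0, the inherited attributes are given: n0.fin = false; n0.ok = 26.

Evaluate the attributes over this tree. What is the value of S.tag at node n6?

1. n0.fin = false  [given at root]
2. n0.ok = 26  [given at root]
3. n1.off = 1  [S.ok * 3 - 77]
4. n2.fin = false  [B.off > 1]
5. n2.ok = 28  [28]
6. n3.wid = 6  [terminal]
7. n4.acc = true  [terminal]
8. n5.acc = false  [terminal]
9. n2.tag = 3  [f.wid - 3]
10. n2.lim = false  [false]
11. n6.fin = false  [false]
12. n6.ok = -2  [B.off - 3]
13. n7.wid = 15  [terminal]
14. n6.tag = 0  [S.ok * 3 + 6]
15. n6.lim = true  [not S.fin]
16. n8.val = 18  [terminal]
17. n1.fin = 19  [B.off + 18]
18. n0.tag = 30  [S.ok + 4]
19. n0.lim = false  [S.fin == true]

0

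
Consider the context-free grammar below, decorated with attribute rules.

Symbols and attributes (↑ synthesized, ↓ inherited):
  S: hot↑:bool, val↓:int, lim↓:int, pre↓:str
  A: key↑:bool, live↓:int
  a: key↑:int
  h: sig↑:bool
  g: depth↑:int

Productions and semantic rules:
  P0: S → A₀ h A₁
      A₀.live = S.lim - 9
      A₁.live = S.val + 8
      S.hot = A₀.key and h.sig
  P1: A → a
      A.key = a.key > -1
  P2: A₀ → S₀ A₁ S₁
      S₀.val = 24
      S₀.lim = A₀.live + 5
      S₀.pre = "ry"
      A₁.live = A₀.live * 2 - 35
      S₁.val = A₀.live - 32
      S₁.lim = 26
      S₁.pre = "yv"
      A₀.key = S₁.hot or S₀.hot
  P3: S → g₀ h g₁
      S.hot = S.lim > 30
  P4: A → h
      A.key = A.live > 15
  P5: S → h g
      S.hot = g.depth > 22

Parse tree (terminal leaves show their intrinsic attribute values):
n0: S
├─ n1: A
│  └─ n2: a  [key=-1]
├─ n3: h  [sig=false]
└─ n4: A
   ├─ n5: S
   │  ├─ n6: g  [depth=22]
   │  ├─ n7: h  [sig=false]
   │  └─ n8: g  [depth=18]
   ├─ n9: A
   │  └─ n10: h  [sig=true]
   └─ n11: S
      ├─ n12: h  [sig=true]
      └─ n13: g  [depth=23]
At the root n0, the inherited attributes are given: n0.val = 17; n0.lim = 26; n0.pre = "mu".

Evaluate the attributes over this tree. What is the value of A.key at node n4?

1. n0.val = 17  [given at root]
2. n0.lim = 26  [given at root]
3. n0.pre = "mu"  [given at root]
4. n1.live = 17  [S.lim - 9]
5. n2.key = -1  [terminal]
6. n1.key = false  [a.key > -1]
7. n3.sig = false  [terminal]
8. n4.live = 25  [S.val + 8]
9. n5.val = 24  [24]
10. n5.lim = 30  [A₀.live + 5]
11. n5.pre = "ry"  ["ry"]
12. n6.depth = 22  [terminal]
13. n7.sig = false  [terminal]
14. n8.depth = 18  [terminal]
15. n5.hot = false  [S.lim > 30]
16. n9.live = 15  [A₀.live * 2 - 35]
17. n10.sig = true  [terminal]
18. n9.key = false  [A.live > 15]
19. n11.val = -7  [A₀.live - 32]
20. n11.lim = 26  [26]
21. n11.pre = "yv"  ["yv"]
22. n12.sig = true  [terminal]
23. n13.depth = 23  [terminal]
24. n11.hot = true  [g.depth > 22]
25. n4.key = true  [S₁.hot or S₀.hot]
26. n0.hot = false  [A₀.key and h.sig]

true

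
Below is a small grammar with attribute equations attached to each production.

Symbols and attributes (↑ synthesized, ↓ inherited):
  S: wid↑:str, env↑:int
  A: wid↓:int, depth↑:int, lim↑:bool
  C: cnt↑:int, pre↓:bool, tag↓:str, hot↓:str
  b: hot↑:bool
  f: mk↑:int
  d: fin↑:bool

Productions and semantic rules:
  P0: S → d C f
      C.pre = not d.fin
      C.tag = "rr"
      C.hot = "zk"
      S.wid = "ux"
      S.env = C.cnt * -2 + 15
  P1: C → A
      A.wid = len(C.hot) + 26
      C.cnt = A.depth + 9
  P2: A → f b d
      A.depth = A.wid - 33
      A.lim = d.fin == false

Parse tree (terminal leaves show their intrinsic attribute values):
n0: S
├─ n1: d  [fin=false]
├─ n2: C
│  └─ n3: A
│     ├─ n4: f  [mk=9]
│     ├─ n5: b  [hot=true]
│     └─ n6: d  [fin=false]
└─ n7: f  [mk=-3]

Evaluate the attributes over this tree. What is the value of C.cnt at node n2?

4

1. n1.fin = false  [terminal]
2. n2.pre = true  [not d.fin]
3. n2.tag = "rr"  ["rr"]
4. n2.hot = "zk"  ["zk"]
5. n3.wid = 28  [len(C.hot) + 26]
6. n4.mk = 9  [terminal]
7. n5.hot = true  [terminal]
8. n6.fin = false  [terminal]
9. n3.depth = -5  [A.wid - 33]
10. n3.lim = true  [d.fin == false]
11. n2.cnt = 4  [A.depth + 9]
12. n7.mk = -3  [terminal]
13. n0.wid = "ux"  ["ux"]
14. n0.env = 7  [C.cnt * -2 + 15]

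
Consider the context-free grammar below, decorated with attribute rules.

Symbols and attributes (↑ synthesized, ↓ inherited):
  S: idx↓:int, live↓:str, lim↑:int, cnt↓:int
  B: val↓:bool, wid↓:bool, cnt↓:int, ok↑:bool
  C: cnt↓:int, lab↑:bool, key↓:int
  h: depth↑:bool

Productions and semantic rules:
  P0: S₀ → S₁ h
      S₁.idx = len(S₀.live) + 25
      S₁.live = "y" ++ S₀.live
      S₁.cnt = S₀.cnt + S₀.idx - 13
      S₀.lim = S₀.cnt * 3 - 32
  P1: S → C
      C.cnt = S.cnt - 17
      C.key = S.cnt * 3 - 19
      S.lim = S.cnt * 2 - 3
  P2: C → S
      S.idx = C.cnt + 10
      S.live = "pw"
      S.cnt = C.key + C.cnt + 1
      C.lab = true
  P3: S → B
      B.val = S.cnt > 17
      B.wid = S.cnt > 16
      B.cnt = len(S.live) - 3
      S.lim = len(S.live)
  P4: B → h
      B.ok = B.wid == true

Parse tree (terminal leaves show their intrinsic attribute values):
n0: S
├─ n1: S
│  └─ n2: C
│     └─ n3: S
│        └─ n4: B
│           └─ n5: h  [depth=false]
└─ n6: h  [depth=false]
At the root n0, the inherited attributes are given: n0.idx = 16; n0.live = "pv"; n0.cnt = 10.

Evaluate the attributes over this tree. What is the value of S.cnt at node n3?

17

1. n0.idx = 16  [given at root]
2. n0.live = "pv"  [given at root]
3. n0.cnt = 10  [given at root]
4. n1.idx = 27  [len(S₀.live) + 25]
5. n1.live = "ypv"  ["y" ++ S₀.live]
6. n1.cnt = 13  [S₀.cnt + S₀.idx - 13]
7. n2.cnt = -4  [S.cnt - 17]
8. n2.key = 20  [S.cnt * 3 - 19]
9. n3.idx = 6  [C.cnt + 10]
10. n3.live = "pw"  ["pw"]
11. n3.cnt = 17  [C.key + C.cnt + 1]
12. n4.val = false  [S.cnt > 17]
13. n4.wid = true  [S.cnt > 16]
14. n4.cnt = -1  [len(S.live) - 3]
15. n5.depth = false  [terminal]
16. n4.ok = true  [B.wid == true]
17. n3.lim = 2  [len(S.live)]
18. n2.lab = true  [true]
19. n1.lim = 23  [S.cnt * 2 - 3]
20. n6.depth = false  [terminal]
21. n0.lim = -2  [S₀.cnt * 3 - 32]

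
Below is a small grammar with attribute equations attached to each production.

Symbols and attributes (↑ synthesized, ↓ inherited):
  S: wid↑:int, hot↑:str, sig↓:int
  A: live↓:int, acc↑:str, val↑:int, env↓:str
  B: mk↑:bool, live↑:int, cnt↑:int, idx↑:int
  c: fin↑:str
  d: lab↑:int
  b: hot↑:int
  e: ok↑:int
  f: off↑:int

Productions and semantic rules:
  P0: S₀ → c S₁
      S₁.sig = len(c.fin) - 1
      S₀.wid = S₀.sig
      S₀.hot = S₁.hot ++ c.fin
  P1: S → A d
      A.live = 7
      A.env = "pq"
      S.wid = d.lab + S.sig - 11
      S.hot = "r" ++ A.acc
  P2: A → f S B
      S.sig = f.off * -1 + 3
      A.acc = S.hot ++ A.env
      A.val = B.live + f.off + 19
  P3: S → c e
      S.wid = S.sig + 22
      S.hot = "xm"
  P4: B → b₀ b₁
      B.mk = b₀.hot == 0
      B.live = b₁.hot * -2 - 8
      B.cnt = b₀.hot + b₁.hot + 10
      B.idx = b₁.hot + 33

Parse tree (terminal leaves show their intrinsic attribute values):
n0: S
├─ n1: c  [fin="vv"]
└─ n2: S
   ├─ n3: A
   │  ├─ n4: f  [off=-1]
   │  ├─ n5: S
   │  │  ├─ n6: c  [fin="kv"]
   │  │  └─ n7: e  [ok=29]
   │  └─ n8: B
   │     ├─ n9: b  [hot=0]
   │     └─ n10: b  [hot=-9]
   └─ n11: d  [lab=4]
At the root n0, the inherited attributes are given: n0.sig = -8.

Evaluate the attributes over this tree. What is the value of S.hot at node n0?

"rxmpqvv"

1. n0.sig = -8  [given at root]
2. n1.fin = "vv"  [terminal]
3. n2.sig = 1  [len(c.fin) - 1]
4. n3.live = 7  [7]
5. n3.env = "pq"  ["pq"]
6. n4.off = -1  [terminal]
7. n5.sig = 4  [f.off * -1 + 3]
8. n6.fin = "kv"  [terminal]
9. n7.ok = 29  [terminal]
10. n5.wid = 26  [S.sig + 22]
11. n5.hot = "xm"  ["xm"]
12. n9.hot = 0  [terminal]
13. n10.hot = -9  [terminal]
14. n8.mk = true  [b₀.hot == 0]
15. n8.live = 10  [b₁.hot * -2 - 8]
16. n8.cnt = 1  [b₀.hot + b₁.hot + 10]
17. n8.idx = 24  [b₁.hot + 33]
18. n3.acc = "xmpq"  [S.hot ++ A.env]
19. n3.val = 28  [B.live + f.off + 19]
20. n11.lab = 4  [terminal]
21. n2.wid = -6  [d.lab + S.sig - 11]
22. n2.hot = "rxmpq"  ["r" ++ A.acc]
23. n0.wid = -8  [S₀.sig]
24. n0.hot = "rxmpqvv"  [S₁.hot ++ c.fin]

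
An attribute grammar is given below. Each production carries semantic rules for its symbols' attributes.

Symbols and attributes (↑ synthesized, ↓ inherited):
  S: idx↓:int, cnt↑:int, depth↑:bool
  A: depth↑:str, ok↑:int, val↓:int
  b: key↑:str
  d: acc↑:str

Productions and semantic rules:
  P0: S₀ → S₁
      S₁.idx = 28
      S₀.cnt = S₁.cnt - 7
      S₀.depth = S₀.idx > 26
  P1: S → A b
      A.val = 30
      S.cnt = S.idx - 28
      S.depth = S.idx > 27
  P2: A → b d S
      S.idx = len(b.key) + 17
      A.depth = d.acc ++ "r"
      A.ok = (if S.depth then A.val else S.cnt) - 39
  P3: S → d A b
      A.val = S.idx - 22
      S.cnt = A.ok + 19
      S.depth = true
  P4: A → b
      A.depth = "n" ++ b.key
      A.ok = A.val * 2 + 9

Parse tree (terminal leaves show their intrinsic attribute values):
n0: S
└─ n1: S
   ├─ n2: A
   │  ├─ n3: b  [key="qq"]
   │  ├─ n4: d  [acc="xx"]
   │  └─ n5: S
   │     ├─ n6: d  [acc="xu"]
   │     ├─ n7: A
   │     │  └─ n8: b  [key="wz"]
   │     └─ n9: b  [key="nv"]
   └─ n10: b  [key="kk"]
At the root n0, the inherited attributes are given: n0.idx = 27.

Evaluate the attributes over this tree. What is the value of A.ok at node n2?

1. n0.idx = 27  [given at root]
2. n1.idx = 28  [28]
3. n2.val = 30  [30]
4. n3.key = "qq"  [terminal]
5. n4.acc = "xx"  [terminal]
6. n5.idx = 19  [len(b.key) + 17]
7. n6.acc = "xu"  [terminal]
8. n7.val = -3  [S.idx - 22]
9. n8.key = "wz"  [terminal]
10. n7.depth = "nwz"  ["n" ++ b.key]
11. n7.ok = 3  [A.val * 2 + 9]
12. n9.key = "nv"  [terminal]
13. n5.cnt = 22  [A.ok + 19]
14. n5.depth = true  [true]
15. n2.depth = "xxr"  [d.acc ++ "r"]
16. n2.ok = -9  [(if S.depth then A.val else S.cnt) - 39]
17. n10.key = "kk"  [terminal]
18. n1.cnt = 0  [S.idx - 28]
19. n1.depth = true  [S.idx > 27]
20. n0.cnt = -7  [S₁.cnt - 7]
21. n0.depth = true  [S₀.idx > 26]

-9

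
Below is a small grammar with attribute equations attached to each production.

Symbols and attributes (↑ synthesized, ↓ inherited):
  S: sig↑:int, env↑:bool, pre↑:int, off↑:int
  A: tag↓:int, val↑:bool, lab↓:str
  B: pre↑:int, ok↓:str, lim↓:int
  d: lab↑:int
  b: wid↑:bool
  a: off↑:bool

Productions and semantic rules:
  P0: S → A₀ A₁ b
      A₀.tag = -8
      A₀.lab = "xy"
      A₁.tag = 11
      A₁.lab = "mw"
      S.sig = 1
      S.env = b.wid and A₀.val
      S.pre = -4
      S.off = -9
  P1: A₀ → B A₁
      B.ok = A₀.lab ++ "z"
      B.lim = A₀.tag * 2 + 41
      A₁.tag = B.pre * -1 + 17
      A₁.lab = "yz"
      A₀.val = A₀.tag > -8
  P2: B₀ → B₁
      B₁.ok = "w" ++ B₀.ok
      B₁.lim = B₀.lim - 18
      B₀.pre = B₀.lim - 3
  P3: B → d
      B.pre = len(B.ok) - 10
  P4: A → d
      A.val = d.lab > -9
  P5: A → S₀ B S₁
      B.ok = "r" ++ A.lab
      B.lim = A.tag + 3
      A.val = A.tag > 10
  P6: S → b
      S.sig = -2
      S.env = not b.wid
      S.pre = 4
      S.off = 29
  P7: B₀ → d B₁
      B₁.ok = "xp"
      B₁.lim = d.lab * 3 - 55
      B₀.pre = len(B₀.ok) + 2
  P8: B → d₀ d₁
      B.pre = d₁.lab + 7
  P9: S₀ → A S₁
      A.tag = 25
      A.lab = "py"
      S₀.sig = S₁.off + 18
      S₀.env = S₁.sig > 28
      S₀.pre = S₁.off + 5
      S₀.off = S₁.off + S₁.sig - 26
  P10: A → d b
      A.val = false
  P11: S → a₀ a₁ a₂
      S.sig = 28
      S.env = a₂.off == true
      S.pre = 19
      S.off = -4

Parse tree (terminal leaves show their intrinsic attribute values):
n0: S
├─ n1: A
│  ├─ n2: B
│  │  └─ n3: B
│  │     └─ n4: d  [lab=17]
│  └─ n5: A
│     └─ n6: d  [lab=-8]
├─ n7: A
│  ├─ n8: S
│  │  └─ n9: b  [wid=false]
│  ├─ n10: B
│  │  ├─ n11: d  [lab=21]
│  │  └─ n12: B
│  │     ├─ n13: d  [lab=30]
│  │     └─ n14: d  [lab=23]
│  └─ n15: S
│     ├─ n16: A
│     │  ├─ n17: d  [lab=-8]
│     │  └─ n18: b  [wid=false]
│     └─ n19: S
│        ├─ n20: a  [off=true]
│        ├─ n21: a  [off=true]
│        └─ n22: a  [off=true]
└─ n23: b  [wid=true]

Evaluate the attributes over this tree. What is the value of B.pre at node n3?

1. n1.tag = -8  [-8]
2. n1.lab = "xy"  ["xy"]
3. n2.ok = "xyz"  [A₀.lab ++ "z"]
4. n2.lim = 25  [A₀.tag * 2 + 41]
5. n3.ok = "wxyz"  ["w" ++ B₀.ok]
6. n3.lim = 7  [B₀.lim - 18]
7. n4.lab = 17  [terminal]
8. n3.pre = -6  [len(B.ok) - 10]
9. n2.pre = 22  [B₀.lim - 3]
10. n5.tag = -5  [B.pre * -1 + 17]
11. n5.lab = "yz"  ["yz"]
12. n6.lab = -8  [terminal]
13. n5.val = true  [d.lab > -9]
14. n1.val = false  [A₀.tag > -8]
15. n7.tag = 11  [11]
16. n7.lab = "mw"  ["mw"]
17. n9.wid = false  [terminal]
18. n8.sig = -2  [-2]
19. n8.env = true  [not b.wid]
20. n8.pre = 4  [4]
21. n8.off = 29  [29]
22. n10.ok = "rmw"  ["r" ++ A.lab]
23. n10.lim = 14  [A.tag + 3]
24. n11.lab = 21  [terminal]
25. n12.ok = "xp"  ["xp"]
26. n12.lim = 8  [d.lab * 3 - 55]
27. n13.lab = 30  [terminal]
28. n14.lab = 23  [terminal]
29. n12.pre = 30  [d₁.lab + 7]
30. n10.pre = 5  [len(B₀.ok) + 2]
31. n16.tag = 25  [25]
32. n16.lab = "py"  ["py"]
33. n17.lab = -8  [terminal]
34. n18.wid = false  [terminal]
35. n16.val = false  [false]
36. n20.off = true  [terminal]
37. n21.off = true  [terminal]
38. n22.off = true  [terminal]
39. n19.sig = 28  [28]
40. n19.env = true  [a₂.off == true]
41. n19.pre = 19  [19]
42. n19.off = -4  [-4]
43. n15.sig = 14  [S₁.off + 18]
44. n15.env = false  [S₁.sig > 28]
45. n15.pre = 1  [S₁.off + 5]
46. n15.off = -2  [S₁.off + S₁.sig - 26]
47. n7.val = true  [A.tag > 10]
48. n23.wid = true  [terminal]
49. n0.sig = 1  [1]
50. n0.env = false  [b.wid and A₀.val]
51. n0.pre = -4  [-4]
52. n0.off = -9  [-9]

-6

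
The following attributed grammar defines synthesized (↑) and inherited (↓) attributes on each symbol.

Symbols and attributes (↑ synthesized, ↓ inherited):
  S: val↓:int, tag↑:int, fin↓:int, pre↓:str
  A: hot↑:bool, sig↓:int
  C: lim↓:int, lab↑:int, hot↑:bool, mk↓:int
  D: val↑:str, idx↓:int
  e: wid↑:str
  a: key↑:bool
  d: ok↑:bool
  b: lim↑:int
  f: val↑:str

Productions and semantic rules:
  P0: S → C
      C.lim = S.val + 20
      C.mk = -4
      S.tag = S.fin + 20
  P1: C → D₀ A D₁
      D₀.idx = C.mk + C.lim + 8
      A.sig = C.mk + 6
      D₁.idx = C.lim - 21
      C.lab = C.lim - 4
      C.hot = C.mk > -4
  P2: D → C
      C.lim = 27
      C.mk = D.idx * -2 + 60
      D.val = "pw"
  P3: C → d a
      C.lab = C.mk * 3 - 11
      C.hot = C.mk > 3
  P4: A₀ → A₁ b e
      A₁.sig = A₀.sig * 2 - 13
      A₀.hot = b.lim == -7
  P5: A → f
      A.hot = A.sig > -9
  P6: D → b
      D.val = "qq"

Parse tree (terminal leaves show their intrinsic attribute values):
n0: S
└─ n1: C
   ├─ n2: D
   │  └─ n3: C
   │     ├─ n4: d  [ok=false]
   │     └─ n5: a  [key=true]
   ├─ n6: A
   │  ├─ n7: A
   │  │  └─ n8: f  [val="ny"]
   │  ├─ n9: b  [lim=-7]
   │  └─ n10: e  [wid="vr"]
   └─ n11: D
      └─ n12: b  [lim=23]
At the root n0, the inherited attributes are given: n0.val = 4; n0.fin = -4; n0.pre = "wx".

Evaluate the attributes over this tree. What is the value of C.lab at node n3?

1

1. n0.val = 4  [given at root]
2. n0.fin = -4  [given at root]
3. n0.pre = "wx"  [given at root]
4. n1.lim = 24  [S.val + 20]
5. n1.mk = -4  [-4]
6. n2.idx = 28  [C.mk + C.lim + 8]
7. n3.lim = 27  [27]
8. n3.mk = 4  [D.idx * -2 + 60]
9. n4.ok = false  [terminal]
10. n5.key = true  [terminal]
11. n3.lab = 1  [C.mk * 3 - 11]
12. n3.hot = true  [C.mk > 3]
13. n2.val = "pw"  ["pw"]
14. n6.sig = 2  [C.mk + 6]
15. n7.sig = -9  [A₀.sig * 2 - 13]
16. n8.val = "ny"  [terminal]
17. n7.hot = false  [A.sig > -9]
18. n9.lim = -7  [terminal]
19. n10.wid = "vr"  [terminal]
20. n6.hot = true  [b.lim == -7]
21. n11.idx = 3  [C.lim - 21]
22. n12.lim = 23  [terminal]
23. n11.val = "qq"  ["qq"]
24. n1.lab = 20  [C.lim - 4]
25. n1.hot = false  [C.mk > -4]
26. n0.tag = 16  [S.fin + 20]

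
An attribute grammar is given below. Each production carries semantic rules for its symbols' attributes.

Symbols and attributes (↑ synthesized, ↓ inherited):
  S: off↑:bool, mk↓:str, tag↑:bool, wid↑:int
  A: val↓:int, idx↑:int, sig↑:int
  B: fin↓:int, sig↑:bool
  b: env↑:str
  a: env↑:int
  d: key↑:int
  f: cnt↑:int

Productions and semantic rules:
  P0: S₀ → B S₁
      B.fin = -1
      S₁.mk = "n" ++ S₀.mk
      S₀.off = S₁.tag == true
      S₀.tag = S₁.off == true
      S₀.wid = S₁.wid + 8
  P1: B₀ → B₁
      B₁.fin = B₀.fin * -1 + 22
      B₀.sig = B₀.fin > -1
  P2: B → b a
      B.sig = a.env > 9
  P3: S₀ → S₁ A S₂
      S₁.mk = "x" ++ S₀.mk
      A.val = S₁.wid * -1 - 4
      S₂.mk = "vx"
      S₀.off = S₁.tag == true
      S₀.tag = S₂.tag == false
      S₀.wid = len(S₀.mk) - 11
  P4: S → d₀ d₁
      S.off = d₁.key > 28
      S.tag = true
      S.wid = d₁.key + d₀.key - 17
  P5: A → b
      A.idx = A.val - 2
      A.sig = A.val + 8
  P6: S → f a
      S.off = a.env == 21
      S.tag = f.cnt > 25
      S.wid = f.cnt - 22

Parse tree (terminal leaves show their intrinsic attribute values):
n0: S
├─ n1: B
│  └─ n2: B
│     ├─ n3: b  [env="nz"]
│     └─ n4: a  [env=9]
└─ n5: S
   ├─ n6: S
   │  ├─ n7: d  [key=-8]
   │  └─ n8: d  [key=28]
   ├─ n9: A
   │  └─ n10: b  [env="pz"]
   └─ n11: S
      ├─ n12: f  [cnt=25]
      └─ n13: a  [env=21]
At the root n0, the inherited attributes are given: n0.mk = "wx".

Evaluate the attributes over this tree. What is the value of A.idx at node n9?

-9

1. n0.mk = "wx"  [given at root]
2. n1.fin = -1  [-1]
3. n2.fin = 23  [B₀.fin * -1 + 22]
4. n3.env = "nz"  [terminal]
5. n4.env = 9  [terminal]
6. n2.sig = false  [a.env > 9]
7. n1.sig = false  [B₀.fin > -1]
8. n5.mk = "nwx"  ["n" ++ S₀.mk]
9. n6.mk = "xnwx"  ["x" ++ S₀.mk]
10. n7.key = -8  [terminal]
11. n8.key = 28  [terminal]
12. n6.off = false  [d₁.key > 28]
13. n6.tag = true  [true]
14. n6.wid = 3  [d₁.key + d₀.key - 17]
15. n9.val = -7  [S₁.wid * -1 - 4]
16. n10.env = "pz"  [terminal]
17. n9.idx = -9  [A.val - 2]
18. n9.sig = 1  [A.val + 8]
19. n11.mk = "vx"  ["vx"]
20. n12.cnt = 25  [terminal]
21. n13.env = 21  [terminal]
22. n11.off = true  [a.env == 21]
23. n11.tag = false  [f.cnt > 25]
24. n11.wid = 3  [f.cnt - 22]
25. n5.off = true  [S₁.tag == true]
26. n5.tag = true  [S₂.tag == false]
27. n5.wid = -8  [len(S₀.mk) - 11]
28. n0.off = true  [S₁.tag == true]
29. n0.tag = true  [S₁.off == true]
30. n0.wid = 0  [S₁.wid + 8]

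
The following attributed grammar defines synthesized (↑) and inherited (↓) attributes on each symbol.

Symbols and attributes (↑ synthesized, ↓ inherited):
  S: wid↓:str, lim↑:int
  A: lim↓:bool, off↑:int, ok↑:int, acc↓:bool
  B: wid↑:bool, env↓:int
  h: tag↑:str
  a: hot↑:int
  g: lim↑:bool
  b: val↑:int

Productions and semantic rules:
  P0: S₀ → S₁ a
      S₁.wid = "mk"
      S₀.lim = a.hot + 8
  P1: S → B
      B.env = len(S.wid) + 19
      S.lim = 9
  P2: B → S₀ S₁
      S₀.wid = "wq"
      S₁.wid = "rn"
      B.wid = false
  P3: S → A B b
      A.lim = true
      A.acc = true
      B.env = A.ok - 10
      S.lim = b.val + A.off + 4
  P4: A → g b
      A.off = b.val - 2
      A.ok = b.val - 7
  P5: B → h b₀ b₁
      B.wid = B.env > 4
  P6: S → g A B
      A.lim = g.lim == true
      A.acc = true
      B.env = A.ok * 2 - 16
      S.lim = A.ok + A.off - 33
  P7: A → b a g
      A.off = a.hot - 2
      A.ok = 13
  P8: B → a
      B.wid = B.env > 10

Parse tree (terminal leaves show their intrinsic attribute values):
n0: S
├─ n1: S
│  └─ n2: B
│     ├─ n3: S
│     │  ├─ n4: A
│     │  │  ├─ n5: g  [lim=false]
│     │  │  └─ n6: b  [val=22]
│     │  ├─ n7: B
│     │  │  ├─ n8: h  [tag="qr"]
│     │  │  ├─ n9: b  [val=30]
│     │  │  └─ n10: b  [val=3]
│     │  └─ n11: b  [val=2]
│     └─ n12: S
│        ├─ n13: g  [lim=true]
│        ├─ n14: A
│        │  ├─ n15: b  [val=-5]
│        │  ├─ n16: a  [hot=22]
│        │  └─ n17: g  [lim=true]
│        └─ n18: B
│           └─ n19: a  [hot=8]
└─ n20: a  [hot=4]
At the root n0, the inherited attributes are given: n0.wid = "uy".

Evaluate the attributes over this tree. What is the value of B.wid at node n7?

1. n0.wid = "uy"  [given at root]
2. n1.wid = "mk"  ["mk"]
3. n2.env = 21  [len(S.wid) + 19]
4. n3.wid = "wq"  ["wq"]
5. n4.lim = true  [true]
6. n4.acc = true  [true]
7. n5.lim = false  [terminal]
8. n6.val = 22  [terminal]
9. n4.off = 20  [b.val - 2]
10. n4.ok = 15  [b.val - 7]
11. n7.env = 5  [A.ok - 10]
12. n8.tag = "qr"  [terminal]
13. n9.val = 30  [terminal]
14. n10.val = 3  [terminal]
15. n7.wid = true  [B.env > 4]
16. n11.val = 2  [terminal]
17. n3.lim = 26  [b.val + A.off + 4]
18. n12.wid = "rn"  ["rn"]
19. n13.lim = true  [terminal]
20. n14.lim = true  [g.lim == true]
21. n14.acc = true  [true]
22. n15.val = -5  [terminal]
23. n16.hot = 22  [terminal]
24. n17.lim = true  [terminal]
25. n14.off = 20  [a.hot - 2]
26. n14.ok = 13  [13]
27. n18.env = 10  [A.ok * 2 - 16]
28. n19.hot = 8  [terminal]
29. n18.wid = false  [B.env > 10]
30. n12.lim = 0  [A.ok + A.off - 33]
31. n2.wid = false  [false]
32. n1.lim = 9  [9]
33. n20.hot = 4  [terminal]
34. n0.lim = 12  [a.hot + 8]

true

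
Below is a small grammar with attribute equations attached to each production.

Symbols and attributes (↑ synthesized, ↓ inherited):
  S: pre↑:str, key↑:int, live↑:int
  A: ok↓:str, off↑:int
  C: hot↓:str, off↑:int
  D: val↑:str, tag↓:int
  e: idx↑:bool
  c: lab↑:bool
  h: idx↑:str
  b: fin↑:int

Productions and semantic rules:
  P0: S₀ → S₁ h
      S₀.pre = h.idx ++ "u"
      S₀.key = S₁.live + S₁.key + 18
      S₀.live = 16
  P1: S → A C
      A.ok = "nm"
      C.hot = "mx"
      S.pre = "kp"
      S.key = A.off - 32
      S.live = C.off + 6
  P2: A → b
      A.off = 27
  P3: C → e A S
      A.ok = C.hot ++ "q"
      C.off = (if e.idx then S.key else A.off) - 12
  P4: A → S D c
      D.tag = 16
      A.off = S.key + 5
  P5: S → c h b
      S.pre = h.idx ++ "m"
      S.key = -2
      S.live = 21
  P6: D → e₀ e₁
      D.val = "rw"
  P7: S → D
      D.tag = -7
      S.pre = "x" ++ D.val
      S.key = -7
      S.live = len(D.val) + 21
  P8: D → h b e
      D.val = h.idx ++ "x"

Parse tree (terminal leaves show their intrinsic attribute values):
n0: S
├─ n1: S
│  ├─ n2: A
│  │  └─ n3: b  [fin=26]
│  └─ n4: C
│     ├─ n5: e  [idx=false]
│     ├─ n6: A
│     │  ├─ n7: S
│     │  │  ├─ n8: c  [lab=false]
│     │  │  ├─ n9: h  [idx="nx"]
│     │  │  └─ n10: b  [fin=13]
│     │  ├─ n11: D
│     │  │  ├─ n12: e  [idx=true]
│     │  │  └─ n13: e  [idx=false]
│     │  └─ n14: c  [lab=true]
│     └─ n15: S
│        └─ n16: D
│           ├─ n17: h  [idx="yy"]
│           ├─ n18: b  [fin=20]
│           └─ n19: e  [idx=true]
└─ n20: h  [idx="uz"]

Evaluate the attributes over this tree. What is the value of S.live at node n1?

-3

1. n2.ok = "nm"  ["nm"]
2. n3.fin = 26  [terminal]
3. n2.off = 27  [27]
4. n4.hot = "mx"  ["mx"]
5. n5.idx = false  [terminal]
6. n6.ok = "mxq"  [C.hot ++ "q"]
7. n8.lab = false  [terminal]
8. n9.idx = "nx"  [terminal]
9. n10.fin = 13  [terminal]
10. n7.pre = "nxm"  [h.idx ++ "m"]
11. n7.key = -2  [-2]
12. n7.live = 21  [21]
13. n11.tag = 16  [16]
14. n12.idx = true  [terminal]
15. n13.idx = false  [terminal]
16. n11.val = "rw"  ["rw"]
17. n14.lab = true  [terminal]
18. n6.off = 3  [S.key + 5]
19. n16.tag = -7  [-7]
20. n17.idx = "yy"  [terminal]
21. n18.fin = 20  [terminal]
22. n19.idx = true  [terminal]
23. n16.val = "yyx"  [h.idx ++ "x"]
24. n15.pre = "xyyx"  ["x" ++ D.val]
25. n15.key = -7  [-7]
26. n15.live = 24  [len(D.val) + 21]
27. n4.off = -9  [(if e.idx then S.key else A.off) - 12]
28. n1.pre = "kp"  ["kp"]
29. n1.key = -5  [A.off - 32]
30. n1.live = -3  [C.off + 6]
31. n20.idx = "uz"  [terminal]
32. n0.pre = "uzu"  [h.idx ++ "u"]
33. n0.key = 10  [S₁.live + S₁.key + 18]
34. n0.live = 16  [16]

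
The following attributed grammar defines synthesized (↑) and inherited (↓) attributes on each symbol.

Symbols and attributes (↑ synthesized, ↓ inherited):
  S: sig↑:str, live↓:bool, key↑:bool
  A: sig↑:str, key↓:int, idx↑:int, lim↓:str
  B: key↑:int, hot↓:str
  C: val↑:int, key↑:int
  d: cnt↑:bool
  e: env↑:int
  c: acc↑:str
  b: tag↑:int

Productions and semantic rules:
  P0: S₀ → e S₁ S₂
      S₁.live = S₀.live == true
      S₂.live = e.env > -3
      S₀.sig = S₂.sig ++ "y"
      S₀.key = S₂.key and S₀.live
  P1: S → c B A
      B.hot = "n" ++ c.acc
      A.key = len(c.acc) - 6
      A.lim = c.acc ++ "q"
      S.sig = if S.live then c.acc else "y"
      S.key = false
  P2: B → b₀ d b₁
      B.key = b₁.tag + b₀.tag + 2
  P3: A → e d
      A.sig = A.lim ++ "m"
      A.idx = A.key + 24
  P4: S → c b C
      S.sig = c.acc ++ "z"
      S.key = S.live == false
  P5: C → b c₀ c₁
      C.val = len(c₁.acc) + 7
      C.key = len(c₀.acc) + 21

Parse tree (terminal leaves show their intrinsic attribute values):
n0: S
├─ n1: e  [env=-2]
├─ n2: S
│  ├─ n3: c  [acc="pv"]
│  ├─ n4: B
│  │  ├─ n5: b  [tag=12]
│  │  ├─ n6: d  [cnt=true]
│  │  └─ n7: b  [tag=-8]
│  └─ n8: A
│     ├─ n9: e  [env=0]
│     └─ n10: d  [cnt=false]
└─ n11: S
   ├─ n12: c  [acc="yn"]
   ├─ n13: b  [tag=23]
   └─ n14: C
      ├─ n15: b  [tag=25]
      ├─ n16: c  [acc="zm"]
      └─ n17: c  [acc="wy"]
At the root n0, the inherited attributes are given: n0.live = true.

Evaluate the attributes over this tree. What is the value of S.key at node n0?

1. n0.live = true  [given at root]
2. n1.env = -2  [terminal]
3. n2.live = true  [S₀.live == true]
4. n3.acc = "pv"  [terminal]
5. n4.hot = "npv"  ["n" ++ c.acc]
6. n5.tag = 12  [terminal]
7. n6.cnt = true  [terminal]
8. n7.tag = -8  [terminal]
9. n4.key = 6  [b₁.tag + b₀.tag + 2]
10. n8.key = -4  [len(c.acc) - 6]
11. n8.lim = "pvq"  [c.acc ++ "q"]
12. n9.env = 0  [terminal]
13. n10.cnt = false  [terminal]
14. n8.sig = "pvqm"  [A.lim ++ "m"]
15. n8.idx = 20  [A.key + 24]
16. n2.sig = "pv"  [if S.live then c.acc else "y"]
17. n2.key = false  [false]
18. n11.live = true  [e.env > -3]
19. n12.acc = "yn"  [terminal]
20. n13.tag = 23  [terminal]
21. n15.tag = 25  [terminal]
22. n16.acc = "zm"  [terminal]
23. n17.acc = "wy"  [terminal]
24. n14.val = 9  [len(c₁.acc) + 7]
25. n14.key = 23  [len(c₀.acc) + 21]
26. n11.sig = "ynz"  [c.acc ++ "z"]
27. n11.key = false  [S.live == false]
28. n0.sig = "ynzy"  [S₂.sig ++ "y"]
29. n0.key = false  [S₂.key and S₀.live]

false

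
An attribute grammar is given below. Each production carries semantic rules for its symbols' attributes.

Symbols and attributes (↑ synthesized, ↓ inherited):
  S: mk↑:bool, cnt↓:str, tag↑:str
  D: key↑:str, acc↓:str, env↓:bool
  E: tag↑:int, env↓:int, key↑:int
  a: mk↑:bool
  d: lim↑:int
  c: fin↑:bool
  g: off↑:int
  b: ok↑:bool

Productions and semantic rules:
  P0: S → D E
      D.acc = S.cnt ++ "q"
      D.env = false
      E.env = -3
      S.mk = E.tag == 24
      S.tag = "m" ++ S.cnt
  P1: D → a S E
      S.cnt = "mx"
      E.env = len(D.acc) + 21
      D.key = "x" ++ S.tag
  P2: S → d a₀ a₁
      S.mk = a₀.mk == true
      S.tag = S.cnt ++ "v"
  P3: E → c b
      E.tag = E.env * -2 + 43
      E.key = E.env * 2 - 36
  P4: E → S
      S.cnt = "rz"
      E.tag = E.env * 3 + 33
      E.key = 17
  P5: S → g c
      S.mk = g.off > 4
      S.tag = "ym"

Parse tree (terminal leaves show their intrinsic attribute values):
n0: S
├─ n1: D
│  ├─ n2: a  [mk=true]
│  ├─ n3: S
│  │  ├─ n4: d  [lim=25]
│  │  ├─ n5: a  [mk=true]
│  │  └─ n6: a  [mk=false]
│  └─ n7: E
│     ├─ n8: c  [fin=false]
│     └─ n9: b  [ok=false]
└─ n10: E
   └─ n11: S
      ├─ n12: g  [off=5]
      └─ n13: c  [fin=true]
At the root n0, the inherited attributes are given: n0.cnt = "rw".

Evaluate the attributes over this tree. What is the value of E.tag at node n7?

1. n0.cnt = "rw"  [given at root]
2. n1.acc = "rwq"  [S.cnt ++ "q"]
3. n1.env = false  [false]
4. n2.mk = true  [terminal]
5. n3.cnt = "mx"  ["mx"]
6. n4.lim = 25  [terminal]
7. n5.mk = true  [terminal]
8. n6.mk = false  [terminal]
9. n3.mk = true  [a₀.mk == true]
10. n3.tag = "mxv"  [S.cnt ++ "v"]
11. n7.env = 24  [len(D.acc) + 21]
12. n8.fin = false  [terminal]
13. n9.ok = false  [terminal]
14. n7.tag = -5  [E.env * -2 + 43]
15. n7.key = 12  [E.env * 2 - 36]
16. n1.key = "xmxv"  ["x" ++ S.tag]
17. n10.env = -3  [-3]
18. n11.cnt = "rz"  ["rz"]
19. n12.off = 5  [terminal]
20. n13.fin = true  [terminal]
21. n11.mk = true  [g.off > 4]
22. n11.tag = "ym"  ["ym"]
23. n10.tag = 24  [E.env * 3 + 33]
24. n10.key = 17  [17]
25. n0.mk = true  [E.tag == 24]
26. n0.tag = "mrw"  ["m" ++ S.cnt]

-5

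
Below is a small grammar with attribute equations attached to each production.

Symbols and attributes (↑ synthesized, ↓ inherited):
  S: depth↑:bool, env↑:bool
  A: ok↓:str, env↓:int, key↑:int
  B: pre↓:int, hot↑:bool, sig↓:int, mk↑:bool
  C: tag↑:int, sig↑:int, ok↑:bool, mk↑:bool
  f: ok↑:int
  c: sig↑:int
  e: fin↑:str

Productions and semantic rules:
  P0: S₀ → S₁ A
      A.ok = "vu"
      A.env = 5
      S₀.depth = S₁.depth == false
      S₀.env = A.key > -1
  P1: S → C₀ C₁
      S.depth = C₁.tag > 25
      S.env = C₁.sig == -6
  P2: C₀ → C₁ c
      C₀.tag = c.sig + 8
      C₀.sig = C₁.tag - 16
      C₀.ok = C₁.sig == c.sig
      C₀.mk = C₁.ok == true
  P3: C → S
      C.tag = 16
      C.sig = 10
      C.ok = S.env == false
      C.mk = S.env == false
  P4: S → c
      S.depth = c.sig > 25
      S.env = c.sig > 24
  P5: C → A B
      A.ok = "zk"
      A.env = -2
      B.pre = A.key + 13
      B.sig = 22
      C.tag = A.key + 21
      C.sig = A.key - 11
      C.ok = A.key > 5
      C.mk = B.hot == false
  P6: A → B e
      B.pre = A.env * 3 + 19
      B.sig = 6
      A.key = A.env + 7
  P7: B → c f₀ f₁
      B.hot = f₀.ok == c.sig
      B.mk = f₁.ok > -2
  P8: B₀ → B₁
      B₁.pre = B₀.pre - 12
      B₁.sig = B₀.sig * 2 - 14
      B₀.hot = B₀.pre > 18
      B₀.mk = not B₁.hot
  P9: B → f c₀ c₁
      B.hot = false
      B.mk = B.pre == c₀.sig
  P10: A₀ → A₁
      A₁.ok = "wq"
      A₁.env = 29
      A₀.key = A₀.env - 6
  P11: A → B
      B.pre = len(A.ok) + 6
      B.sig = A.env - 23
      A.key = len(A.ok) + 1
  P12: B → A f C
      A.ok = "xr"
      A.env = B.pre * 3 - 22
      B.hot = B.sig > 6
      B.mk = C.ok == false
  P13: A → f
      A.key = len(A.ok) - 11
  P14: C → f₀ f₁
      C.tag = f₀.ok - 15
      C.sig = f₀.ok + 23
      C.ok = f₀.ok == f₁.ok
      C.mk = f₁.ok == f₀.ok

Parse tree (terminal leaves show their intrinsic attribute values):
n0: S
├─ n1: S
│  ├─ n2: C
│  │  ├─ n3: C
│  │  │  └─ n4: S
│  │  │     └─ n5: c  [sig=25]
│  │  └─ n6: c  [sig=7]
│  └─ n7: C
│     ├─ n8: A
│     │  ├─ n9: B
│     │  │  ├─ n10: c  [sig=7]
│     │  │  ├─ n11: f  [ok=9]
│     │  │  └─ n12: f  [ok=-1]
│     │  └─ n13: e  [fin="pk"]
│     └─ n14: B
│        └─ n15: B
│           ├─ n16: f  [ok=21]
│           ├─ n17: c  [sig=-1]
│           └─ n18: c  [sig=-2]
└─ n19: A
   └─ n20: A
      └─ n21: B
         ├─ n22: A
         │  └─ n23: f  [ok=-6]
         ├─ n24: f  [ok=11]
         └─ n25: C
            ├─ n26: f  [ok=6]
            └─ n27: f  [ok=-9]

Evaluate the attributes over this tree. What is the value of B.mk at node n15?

false

1. n5.sig = 25  [terminal]
2. n4.depth = false  [c.sig > 25]
3. n4.env = true  [c.sig > 24]
4. n3.tag = 16  [16]
5. n3.sig = 10  [10]
6. n3.ok = false  [S.env == false]
7. n3.mk = false  [S.env == false]
8. n6.sig = 7  [terminal]
9. n2.tag = 15  [c.sig + 8]
10. n2.sig = 0  [C₁.tag - 16]
11. n2.ok = false  [C₁.sig == c.sig]
12. n2.mk = false  [C₁.ok == true]
13. n8.ok = "zk"  ["zk"]
14. n8.env = -2  [-2]
15. n9.pre = 13  [A.env * 3 + 19]
16. n9.sig = 6  [6]
17. n10.sig = 7  [terminal]
18. n11.ok = 9  [terminal]
19. n12.ok = -1  [terminal]
20. n9.hot = false  [f₀.ok == c.sig]
21. n9.mk = true  [f₁.ok > -2]
22. n13.fin = "pk"  [terminal]
23. n8.key = 5  [A.env + 7]
24. n14.pre = 18  [A.key + 13]
25. n14.sig = 22  [22]
26. n15.pre = 6  [B₀.pre - 12]
27. n15.sig = 30  [B₀.sig * 2 - 14]
28. n16.ok = 21  [terminal]
29. n17.sig = -1  [terminal]
30. n18.sig = -2  [terminal]
31. n15.hot = false  [false]
32. n15.mk = false  [B.pre == c₀.sig]
33. n14.hot = false  [B₀.pre > 18]
34. n14.mk = true  [not B₁.hot]
35. n7.tag = 26  [A.key + 21]
36. n7.sig = -6  [A.key - 11]
37. n7.ok = false  [A.key > 5]
38. n7.mk = true  [B.hot == false]
39. n1.depth = true  [C₁.tag > 25]
40. n1.env = true  [C₁.sig == -6]
41. n19.ok = "vu"  ["vu"]
42. n19.env = 5  [5]
43. n20.ok = "wq"  ["wq"]
44. n20.env = 29  [29]
45. n21.pre = 8  [len(A.ok) + 6]
46. n21.sig = 6  [A.env - 23]
47. n22.ok = "xr"  ["xr"]
48. n22.env = 2  [B.pre * 3 - 22]
49. n23.ok = -6  [terminal]
50. n22.key = -9  [len(A.ok) - 11]
51. n24.ok = 11  [terminal]
52. n26.ok = 6  [terminal]
53. n27.ok = -9  [terminal]
54. n25.tag = -9  [f₀.ok - 15]
55. n25.sig = 29  [f₀.ok + 23]
56. n25.ok = false  [f₀.ok == f₁.ok]
57. n25.mk = false  [f₁.ok == f₀.ok]
58. n21.hot = false  [B.sig > 6]
59. n21.mk = true  [C.ok == false]
60. n20.key = 3  [len(A.ok) + 1]
61. n19.key = -1  [A₀.env - 6]
62. n0.depth = false  [S₁.depth == false]
63. n0.env = false  [A.key > -1]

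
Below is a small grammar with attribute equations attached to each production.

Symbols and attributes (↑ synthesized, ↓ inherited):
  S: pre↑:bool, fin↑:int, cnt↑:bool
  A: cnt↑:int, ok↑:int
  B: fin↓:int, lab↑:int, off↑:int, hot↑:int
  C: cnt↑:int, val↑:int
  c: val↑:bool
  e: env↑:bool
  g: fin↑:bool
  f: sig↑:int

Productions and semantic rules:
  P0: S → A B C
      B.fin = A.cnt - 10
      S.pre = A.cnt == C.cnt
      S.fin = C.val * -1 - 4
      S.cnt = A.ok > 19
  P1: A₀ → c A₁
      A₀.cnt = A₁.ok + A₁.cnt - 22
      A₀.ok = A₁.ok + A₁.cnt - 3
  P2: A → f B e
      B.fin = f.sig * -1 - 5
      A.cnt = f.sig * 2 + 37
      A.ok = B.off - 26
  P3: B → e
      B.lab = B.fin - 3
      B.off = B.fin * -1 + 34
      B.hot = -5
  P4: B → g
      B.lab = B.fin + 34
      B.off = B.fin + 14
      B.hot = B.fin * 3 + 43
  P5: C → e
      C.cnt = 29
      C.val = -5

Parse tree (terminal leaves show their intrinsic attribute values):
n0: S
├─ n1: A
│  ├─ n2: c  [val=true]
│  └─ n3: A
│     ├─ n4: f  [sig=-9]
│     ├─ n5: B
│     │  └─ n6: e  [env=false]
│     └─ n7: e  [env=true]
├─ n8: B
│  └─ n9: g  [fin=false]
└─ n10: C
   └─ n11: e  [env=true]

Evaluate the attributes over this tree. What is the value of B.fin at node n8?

1. n2.val = true  [terminal]
2. n4.sig = -9  [terminal]
3. n5.fin = 4  [f.sig * -1 - 5]
4. n6.env = false  [terminal]
5. n5.lab = 1  [B.fin - 3]
6. n5.off = 30  [B.fin * -1 + 34]
7. n5.hot = -5  [-5]
8. n7.env = true  [terminal]
9. n3.cnt = 19  [f.sig * 2 + 37]
10. n3.ok = 4  [B.off - 26]
11. n1.cnt = 1  [A₁.ok + A₁.cnt - 22]
12. n1.ok = 20  [A₁.ok + A₁.cnt - 3]
13. n8.fin = -9  [A.cnt - 10]
14. n9.fin = false  [terminal]
15. n8.lab = 25  [B.fin + 34]
16. n8.off = 5  [B.fin + 14]
17. n8.hot = 16  [B.fin * 3 + 43]
18. n11.env = true  [terminal]
19. n10.cnt = 29  [29]
20. n10.val = -5  [-5]
21. n0.pre = false  [A.cnt == C.cnt]
22. n0.fin = 1  [C.val * -1 - 4]
23. n0.cnt = true  [A.ok > 19]

-9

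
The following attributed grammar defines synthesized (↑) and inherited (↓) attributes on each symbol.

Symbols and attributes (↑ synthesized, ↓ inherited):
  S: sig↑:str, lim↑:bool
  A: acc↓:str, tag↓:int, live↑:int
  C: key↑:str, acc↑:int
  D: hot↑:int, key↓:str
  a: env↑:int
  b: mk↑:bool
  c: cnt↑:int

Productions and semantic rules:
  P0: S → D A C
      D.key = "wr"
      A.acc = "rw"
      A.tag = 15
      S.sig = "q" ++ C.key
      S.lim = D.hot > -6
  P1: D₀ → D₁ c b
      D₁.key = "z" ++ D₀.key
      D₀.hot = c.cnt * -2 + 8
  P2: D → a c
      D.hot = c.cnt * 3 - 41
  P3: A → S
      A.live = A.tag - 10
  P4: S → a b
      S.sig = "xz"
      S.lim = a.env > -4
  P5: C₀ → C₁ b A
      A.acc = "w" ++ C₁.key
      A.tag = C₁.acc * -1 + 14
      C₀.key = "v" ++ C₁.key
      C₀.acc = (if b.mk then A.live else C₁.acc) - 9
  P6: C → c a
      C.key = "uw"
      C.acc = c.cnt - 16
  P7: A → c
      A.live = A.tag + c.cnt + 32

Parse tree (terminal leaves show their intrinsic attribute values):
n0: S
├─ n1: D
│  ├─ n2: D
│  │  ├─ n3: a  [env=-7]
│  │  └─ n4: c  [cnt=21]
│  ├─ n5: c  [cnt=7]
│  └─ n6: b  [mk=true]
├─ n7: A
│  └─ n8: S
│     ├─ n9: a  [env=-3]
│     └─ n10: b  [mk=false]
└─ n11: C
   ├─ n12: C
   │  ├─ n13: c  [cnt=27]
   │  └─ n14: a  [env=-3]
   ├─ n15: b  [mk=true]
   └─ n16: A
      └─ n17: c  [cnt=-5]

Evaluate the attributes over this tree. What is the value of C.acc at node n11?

21

1. n1.key = "wr"  ["wr"]
2. n2.key = "zwr"  ["z" ++ D₀.key]
3. n3.env = -7  [terminal]
4. n4.cnt = 21  [terminal]
5. n2.hot = 22  [c.cnt * 3 - 41]
6. n5.cnt = 7  [terminal]
7. n6.mk = true  [terminal]
8. n1.hot = -6  [c.cnt * -2 + 8]
9. n7.acc = "rw"  ["rw"]
10. n7.tag = 15  [15]
11. n9.env = -3  [terminal]
12. n10.mk = false  [terminal]
13. n8.sig = "xz"  ["xz"]
14. n8.lim = true  [a.env > -4]
15. n7.live = 5  [A.tag - 10]
16. n13.cnt = 27  [terminal]
17. n14.env = -3  [terminal]
18. n12.key = "uw"  ["uw"]
19. n12.acc = 11  [c.cnt - 16]
20. n15.mk = true  [terminal]
21. n16.acc = "wuw"  ["w" ++ C₁.key]
22. n16.tag = 3  [C₁.acc * -1 + 14]
23. n17.cnt = -5  [terminal]
24. n16.live = 30  [A.tag + c.cnt + 32]
25. n11.key = "vuw"  ["v" ++ C₁.key]
26. n11.acc = 21  [(if b.mk then A.live else C₁.acc) - 9]
27. n0.sig = "qvuw"  ["q" ++ C.key]
28. n0.lim = false  [D.hot > -6]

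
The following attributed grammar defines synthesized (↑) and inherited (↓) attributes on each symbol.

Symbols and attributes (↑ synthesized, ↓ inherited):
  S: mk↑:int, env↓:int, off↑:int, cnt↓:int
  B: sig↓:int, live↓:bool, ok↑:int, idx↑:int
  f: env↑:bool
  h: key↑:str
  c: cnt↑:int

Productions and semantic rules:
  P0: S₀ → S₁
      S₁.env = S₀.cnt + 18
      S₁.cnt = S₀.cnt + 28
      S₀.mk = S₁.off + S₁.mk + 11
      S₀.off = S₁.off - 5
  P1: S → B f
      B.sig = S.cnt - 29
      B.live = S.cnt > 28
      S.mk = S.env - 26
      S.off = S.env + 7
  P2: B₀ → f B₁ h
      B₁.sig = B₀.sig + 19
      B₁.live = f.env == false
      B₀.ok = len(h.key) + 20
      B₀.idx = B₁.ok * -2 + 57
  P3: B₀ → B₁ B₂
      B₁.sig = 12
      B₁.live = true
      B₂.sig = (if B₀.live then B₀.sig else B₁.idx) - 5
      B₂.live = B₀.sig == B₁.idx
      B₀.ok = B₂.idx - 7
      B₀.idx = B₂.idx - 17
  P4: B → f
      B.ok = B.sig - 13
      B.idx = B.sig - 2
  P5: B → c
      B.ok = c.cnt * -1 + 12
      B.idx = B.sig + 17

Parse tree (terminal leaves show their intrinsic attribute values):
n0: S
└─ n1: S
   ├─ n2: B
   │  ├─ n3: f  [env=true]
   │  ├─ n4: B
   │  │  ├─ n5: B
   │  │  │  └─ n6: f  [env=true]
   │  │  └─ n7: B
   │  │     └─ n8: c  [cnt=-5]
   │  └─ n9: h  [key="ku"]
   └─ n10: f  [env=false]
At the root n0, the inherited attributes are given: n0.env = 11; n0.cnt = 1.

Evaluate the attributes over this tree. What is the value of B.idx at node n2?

1. n0.env = 11  [given at root]
2. n0.cnt = 1  [given at root]
3. n1.env = 19  [S₀.cnt + 18]
4. n1.cnt = 29  [S₀.cnt + 28]
5. n2.sig = 0  [S.cnt - 29]
6. n2.live = true  [S.cnt > 28]
7. n3.env = true  [terminal]
8. n4.sig = 19  [B₀.sig + 19]
9. n4.live = false  [f.env == false]
10. n5.sig = 12  [12]
11. n5.live = true  [true]
12. n6.env = true  [terminal]
13. n5.ok = -1  [B.sig - 13]
14. n5.idx = 10  [B.sig - 2]
15. n7.sig = 5  [(if B₀.live then B₀.sig else B₁.idx) - 5]
16. n7.live = false  [B₀.sig == B₁.idx]
17. n8.cnt = -5  [terminal]
18. n7.ok = 17  [c.cnt * -1 + 12]
19. n7.idx = 22  [B.sig + 17]
20. n4.ok = 15  [B₂.idx - 7]
21. n4.idx = 5  [B₂.idx - 17]
22. n9.key = "ku"  [terminal]
23. n2.ok = 22  [len(h.key) + 20]
24. n2.idx = 27  [B₁.ok * -2 + 57]
25. n10.env = false  [terminal]
26. n1.mk = -7  [S.env - 26]
27. n1.off = 26  [S.env + 7]
28. n0.mk = 30  [S₁.off + S₁.mk + 11]
29. n0.off = 21  [S₁.off - 5]

27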